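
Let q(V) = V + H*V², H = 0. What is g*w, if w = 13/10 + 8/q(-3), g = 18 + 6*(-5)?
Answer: 82/5 ≈ 16.400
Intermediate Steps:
g = -12 (g = 18 - 30 = -12)
q(V) = V (q(V) = V + 0*V² = V + 0 = V)
w = -41/30 (w = 13/10 + 8/(-3) = 13*(⅒) + 8*(-⅓) = 13/10 - 8/3 = -41/30 ≈ -1.3667)
g*w = -12*(-41/30) = 82/5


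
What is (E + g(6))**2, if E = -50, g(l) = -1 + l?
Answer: 2025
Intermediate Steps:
(E + g(6))**2 = (-50 + (-1 + 6))**2 = (-50 + 5)**2 = (-45)**2 = 2025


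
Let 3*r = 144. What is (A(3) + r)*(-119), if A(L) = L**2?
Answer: -6783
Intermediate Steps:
r = 48 (r = (1/3)*144 = 48)
(A(3) + r)*(-119) = (3**2 + 48)*(-119) = (9 + 48)*(-119) = 57*(-119) = -6783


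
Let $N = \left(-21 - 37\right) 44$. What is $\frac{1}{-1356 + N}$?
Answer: $- \frac{1}{3908} \approx -0.00025589$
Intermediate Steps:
$N = -2552$ ($N = \left(-21 - 37\right) 44 = \left(-58\right) 44 = -2552$)
$\frac{1}{-1356 + N} = \frac{1}{-1356 - 2552} = \frac{1}{-3908} = - \frac{1}{3908}$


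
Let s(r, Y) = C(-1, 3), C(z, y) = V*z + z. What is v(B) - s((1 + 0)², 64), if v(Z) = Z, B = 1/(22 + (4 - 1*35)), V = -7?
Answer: -55/9 ≈ -6.1111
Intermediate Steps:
C(z, y) = -6*z (C(z, y) = -7*z + z = -6*z)
s(r, Y) = 6 (s(r, Y) = -6*(-1) = 6)
B = -⅑ (B = 1/(22 + (4 - 35)) = 1/(22 - 31) = 1/(-9) = -⅑ ≈ -0.11111)
v(B) - s((1 + 0)², 64) = -⅑ - 1*6 = -⅑ - 6 = -55/9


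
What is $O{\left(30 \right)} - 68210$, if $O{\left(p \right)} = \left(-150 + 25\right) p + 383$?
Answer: $-71577$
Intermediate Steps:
$O{\left(p \right)} = 383 - 125 p$ ($O{\left(p \right)} = - 125 p + 383 = 383 - 125 p$)
$O{\left(30 \right)} - 68210 = \left(383 - 3750\right) - 68210 = -3367 - 68210 = -71577$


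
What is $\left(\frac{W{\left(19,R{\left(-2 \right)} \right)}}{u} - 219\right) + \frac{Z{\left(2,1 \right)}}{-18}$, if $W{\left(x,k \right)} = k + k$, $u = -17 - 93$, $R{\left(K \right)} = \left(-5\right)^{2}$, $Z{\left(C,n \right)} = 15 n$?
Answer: $- \frac{14539}{66} \approx -220.29$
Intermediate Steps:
$R{\left(K \right)} = 25$
$u = -110$ ($u = -17 - 93 = -110$)
$W{\left(x,k \right)} = 2 k$
$\left(\frac{W{\left(19,R{\left(-2 \right)} \right)}}{u} - 219\right) + \frac{Z{\left(2,1 \right)}}{-18} = \left(\frac{2 \cdot 25}{-110} - 219\right) + \frac{15 \cdot 1}{-18} = \left(50 \left(- \frac{1}{110}\right) - 219\right) + 15 \left(- \frac{1}{18}\right) = \left(- \frac{5}{11} - 219\right) - \frac{5}{6} = - \frac{2414}{11} - \frac{5}{6} = - \frac{14539}{66}$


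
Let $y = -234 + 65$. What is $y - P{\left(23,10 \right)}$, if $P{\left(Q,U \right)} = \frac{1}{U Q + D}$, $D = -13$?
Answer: $- \frac{36674}{217} \approx -169.0$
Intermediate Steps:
$y = -169$
$P{\left(Q,U \right)} = \frac{1}{-13 + Q U}$ ($P{\left(Q,U \right)} = \frac{1}{U Q - 13} = \frac{1}{Q U - 13} = \frac{1}{-13 + Q U}$)
$y - P{\left(23,10 \right)} = -169 - \frac{1}{-13 + 23 \cdot 10} = -169 - \frac{1}{-13 + 230} = -169 - \frac{1}{217} = - \frac{36674}{217}$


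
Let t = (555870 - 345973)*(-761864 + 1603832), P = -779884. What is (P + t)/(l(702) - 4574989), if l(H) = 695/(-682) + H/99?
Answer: -120526980194984/3120138357 ≈ -38629.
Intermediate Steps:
l(H) = -695/682 + H/99 (l(H) = 695*(-1/682) + H*(1/99) = -695/682 + H/99)
t = 176726557296 (t = 209897*841968 = 176726557296)
(P + t)/(l(702) - 4574989) = (-779884 + 176726557296)/((-695/682 + (1/99)*702) - 4574989) = 176725777412/((-695/682 + 78/11) - 4574989) = 176725777412/(4141/682 - 4574989) = 176725777412/(-3120138357/682) = 176725777412*(-682/3120138357) = -120526980194984/3120138357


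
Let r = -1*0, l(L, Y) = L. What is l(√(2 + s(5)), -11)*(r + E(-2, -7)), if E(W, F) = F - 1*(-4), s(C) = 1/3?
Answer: -√21 ≈ -4.5826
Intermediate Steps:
s(C) = ⅓
E(W, F) = 4 + F (E(W, F) = F + 4 = 4 + F)
r = 0
l(√(2 + s(5)), -11)*(r + E(-2, -7)) = √(2 + ⅓)*(0 + (4 - 7)) = √(7/3)*(0 - 3) = (√21/3)*(-3) = -√21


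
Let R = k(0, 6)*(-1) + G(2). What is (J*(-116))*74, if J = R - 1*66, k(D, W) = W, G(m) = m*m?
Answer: 583712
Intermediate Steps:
G(m) = m²
R = -2 (R = 6*(-1) + 2² = -6 + 4 = -2)
J = -68 (J = -2 - 1*66 = -2 - 66 = -68)
(J*(-116))*74 = -68*(-116)*74 = 7888*74 = 583712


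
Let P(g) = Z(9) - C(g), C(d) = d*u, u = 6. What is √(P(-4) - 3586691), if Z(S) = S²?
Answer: I*√3586586 ≈ 1893.8*I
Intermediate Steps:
C(d) = 6*d (C(d) = d*6 = 6*d)
P(g) = 81 - 6*g (P(g) = 9² - 6*g = 81 - 6*g)
√(P(-4) - 3586691) = √((81 - 6*(-4)) - 3586691) = √((81 + 24) - 3586691) = √(105 - 3586691) = √(-3586586) = I*√3586586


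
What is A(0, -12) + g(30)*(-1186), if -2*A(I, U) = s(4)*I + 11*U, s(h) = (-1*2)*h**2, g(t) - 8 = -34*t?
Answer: 1200298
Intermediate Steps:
g(t) = 8 - 34*t
s(h) = -2*h**2
A(I, U) = 16*I - 11*U/2 (A(I, U) = -((-2*4**2)*I + 11*U)/2 = -((-2*16)*I + 11*U)/2 = -(-32*I + 11*U)/2 = 16*I - 11*U/2)
A(0, -12) + g(30)*(-1186) = (16*0 - 11/2*(-12)) + (8 - 34*30)*(-1186) = (0 + 66) + (8 - 1020)*(-1186) = 66 - 1012*(-1186) = 66 + 1200232 = 1200298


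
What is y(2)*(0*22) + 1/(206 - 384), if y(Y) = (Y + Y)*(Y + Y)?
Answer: -1/178 ≈ -0.0056180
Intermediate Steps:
y(Y) = 4*Y² (y(Y) = (2*Y)*(2*Y) = 4*Y²)
y(2)*(0*22) + 1/(206 - 384) = (4*2²)*(0*22) + 1/(206 - 384) = (4*4)*0 + 1/(-178) = 16*0 - 1/178 = 0 - 1/178 = -1/178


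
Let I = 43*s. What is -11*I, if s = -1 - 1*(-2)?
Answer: -473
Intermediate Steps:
s = 1 (s = -1 + 2 = 1)
I = 43 (I = 43*1 = 43)
-11*I = -11*43 = -473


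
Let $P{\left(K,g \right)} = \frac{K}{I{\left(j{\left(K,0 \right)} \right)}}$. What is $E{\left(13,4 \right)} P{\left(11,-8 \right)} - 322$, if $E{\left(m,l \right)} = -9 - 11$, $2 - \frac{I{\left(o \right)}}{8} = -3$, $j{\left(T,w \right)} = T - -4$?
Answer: $- \frac{655}{2} \approx -327.5$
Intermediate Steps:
$j{\left(T,w \right)} = 4 + T$ ($j{\left(T,w \right)} = T + 4 = 4 + T$)
$I{\left(o \right)} = 40$ ($I{\left(o \right)} = 16 - -24 = 16 + 24 = 40$)
$E{\left(m,l \right)} = -20$ ($E{\left(m,l \right)} = -9 - 11 = -20$)
$P{\left(K,g \right)} = \frac{K}{40}$
$E{\left(13,4 \right)} P{\left(11,-8 \right)} - 322 = - 20 \cdot \frac{1}{40} \cdot 11 - 322 = \left(-20\right) \frac{11}{40} - 322 = - \frac{11}{2} - 322 = - \frac{655}{2}$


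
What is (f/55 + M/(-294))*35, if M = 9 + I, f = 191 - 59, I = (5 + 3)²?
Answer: 3163/42 ≈ 75.310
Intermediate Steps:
I = 64 (I = 8² = 64)
f = 132
M = 73 (M = 9 + 64 = 73)
(f/55 + M/(-294))*35 = (132/55 + 73/(-294))*35 = (132*(1/55) + 73*(-1/294))*35 = (12/5 - 73/294)*35 = (3163/1470)*35 = 3163/42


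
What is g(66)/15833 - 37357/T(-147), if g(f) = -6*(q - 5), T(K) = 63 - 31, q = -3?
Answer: -591471845/506656 ≈ -1167.4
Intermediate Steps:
T(K) = 32
g(f) = 48 (g(f) = -6*(-3 - 5) = -6*(-8) = 48)
g(66)/15833 - 37357/T(-147) = 48/15833 - 37357/32 = -591471845/506656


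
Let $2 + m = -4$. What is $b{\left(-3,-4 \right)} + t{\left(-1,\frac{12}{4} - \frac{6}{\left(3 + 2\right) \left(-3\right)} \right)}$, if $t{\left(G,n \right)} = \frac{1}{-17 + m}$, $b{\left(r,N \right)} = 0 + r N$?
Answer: $\frac{275}{23} \approx 11.957$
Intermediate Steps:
$m = -6$ ($m = -2 - 4 = -6$)
$b{\left(r,N \right)} = N r$ ($b{\left(r,N \right)} = 0 + N r = N r$)
$t{\left(G,n \right)} = - \frac{1}{23}$ ($t{\left(G,n \right)} = \frac{1}{-17 - 6} = \frac{1}{-23} = - \frac{1}{23}$)
$b{\left(-3,-4 \right)} + t{\left(-1,\frac{12}{4} - \frac{6}{\left(3 + 2\right) \left(-3\right)} \right)} = \left(-4\right) \left(-3\right) - \frac{1}{23} = 12 - \frac{1}{23} = \frac{275}{23}$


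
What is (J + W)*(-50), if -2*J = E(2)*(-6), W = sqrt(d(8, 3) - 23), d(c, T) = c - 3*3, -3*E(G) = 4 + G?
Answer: 300 - 100*I*sqrt(6) ≈ 300.0 - 244.95*I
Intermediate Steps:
E(G) = -4/3 - G/3 (E(G) = -(4 + G)/3 = -4/3 - G/3)
d(c, T) = -9 + c (d(c, T) = c - 9 = -9 + c)
W = 2*I*sqrt(6) (W = sqrt((-9 + 8) - 23) = sqrt(-1 - 23) = sqrt(-24) = 2*I*sqrt(6) ≈ 4.899*I)
J = -6 (J = -(-4/3 - 1/3*2)*(-6)/2 = -(-4/3 - 2/3)*(-6)/2 = -(-1)*(-6) = -1/2*12 = -6)
(J + W)*(-50) = (-6 + 2*I*sqrt(6))*(-50) = 300 - 100*I*sqrt(6)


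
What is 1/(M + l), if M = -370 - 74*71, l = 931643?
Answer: 1/926019 ≈ 1.0799e-6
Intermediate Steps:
M = -5624 (M = -370 - 5254 = -5624)
1/(M + l) = 1/(-5624 + 931643) = 1/926019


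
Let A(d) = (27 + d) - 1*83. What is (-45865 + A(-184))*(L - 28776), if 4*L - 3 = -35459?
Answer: 1735392200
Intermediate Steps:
A(d) = -56 + d (A(d) = (27 + d) - 83 = -56 + d)
L = -8864 (L = 3/4 + (1/4)*(-35459) = 3/4 - 35459/4 = -8864)
(-45865 + A(-184))*(L - 28776) = (-45865 + (-56 - 184))*(-8864 - 28776) = (-45865 - 240)*(-37640) = -46105*(-37640) = 1735392200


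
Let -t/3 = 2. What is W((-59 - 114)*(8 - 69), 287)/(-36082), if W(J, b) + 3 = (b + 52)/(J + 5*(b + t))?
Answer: 11845/143822852 ≈ 8.2358e-5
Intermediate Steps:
t = -6 (t = -3*2 = -6)
W(J, b) = -3 + (52 + b)/(-30 + J + 5*b) (W(J, b) = -3 + (b + 52)/(J + 5*(b - 6)) = -3 + (52 + b)/(J + 5*(-6 + b)) = -3 + (52 + b)/(J + (-30 + 5*b)) = -3 + (52 + b)/(-30 + J + 5*b))
W((-59 - 114)*(8 - 69), 287)/(-36082) = ((142 - 14*287 - 3*(-59 - 114)*(8 - 69))/(-30 + (-59 - 114)*(8 - 69) + 5*287))/(-36082) = ((142 - 4018 - (-519)*(-61))/(-30 - 173*(-61) + 1435))*(-1/36082) = ((142 - 4018 - 3*10553)/(-30 + 10553 + 1435))*(-1/36082) = ((142 - 4018 - 31659)/11958)*(-1/36082) = ((1/11958)*(-35535))*(-1/36082) = -11845/3986*(-1/36082) = 11845/143822852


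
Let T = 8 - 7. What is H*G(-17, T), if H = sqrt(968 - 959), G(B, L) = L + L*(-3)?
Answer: -6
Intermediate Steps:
T = 1
G(B, L) = -2*L (G(B, L) = L - 3*L = -2*L)
H = 3 (H = sqrt(9) = 3)
H*G(-17, T) = 3*(-2*1) = 3*(-2) = -6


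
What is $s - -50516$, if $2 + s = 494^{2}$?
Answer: $294550$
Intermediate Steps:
$s = 244034$ ($s = -2 + 494^{2} = -2 + 244036 = 244034$)
$s - -50516 = 244034 - -50516 = 244034 + 50516 = 294550$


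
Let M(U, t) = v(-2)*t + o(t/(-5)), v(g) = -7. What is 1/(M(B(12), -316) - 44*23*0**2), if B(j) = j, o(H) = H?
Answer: 5/11376 ≈ 0.00043952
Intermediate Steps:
M(U, t) = -36*t/5 (M(U, t) = -7*t + t/(-5) = -7*t + t*(-1/5) = -7*t - t/5 = -36*t/5)
1/(M(B(12), -316) - 44*23*0**2) = 1/(-36/5*(-316) - 44*23*0**2) = 1/(11376/5 - 1012*0) = 1/(11376/5 + 0) = 1/(11376/5) = 5/11376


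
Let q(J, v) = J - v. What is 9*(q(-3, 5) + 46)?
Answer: 342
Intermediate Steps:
9*(q(-3, 5) + 46) = 9*((-3 - 1*5) + 46) = 9*((-3 - 5) + 46) = 9*(-8 + 46) = 9*38 = 342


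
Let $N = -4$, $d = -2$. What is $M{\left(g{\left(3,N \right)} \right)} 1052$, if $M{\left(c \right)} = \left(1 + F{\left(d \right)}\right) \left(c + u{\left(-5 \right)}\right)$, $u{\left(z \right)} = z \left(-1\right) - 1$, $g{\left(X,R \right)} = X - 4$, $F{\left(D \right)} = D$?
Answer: $-3156$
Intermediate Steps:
$g{\left(X,R \right)} = -4 + X$
$u{\left(z \right)} = -1 - z$ ($u{\left(z \right)} = - z - 1 = -1 - z$)
$M{\left(c \right)} = -4 - c$ ($M{\left(c \right)} = \left(1 - 2\right) \left(c - -4\right) = - (c + \left(-1 + 5\right)) = - (c + 4) = - (4 + c) = -4 - c$)
$M{\left(g{\left(3,N \right)} \right)} 1052 = \left(-4 - \left(-4 + 3\right)\right) 1052 = \left(-4 - -1\right) 1052 = \left(-4 + 1\right) 1052 = \left(-3\right) 1052 = -3156$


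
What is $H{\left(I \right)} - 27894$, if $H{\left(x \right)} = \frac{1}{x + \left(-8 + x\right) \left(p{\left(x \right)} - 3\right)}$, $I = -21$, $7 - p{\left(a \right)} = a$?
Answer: $- \frac{20808925}{746} \approx -27894.0$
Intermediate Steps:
$p{\left(a \right)} = 7 - a$
$H{\left(x \right)} = \frac{1}{x + \left(-8 + x\right) \left(4 - x\right)}$ ($H{\left(x \right)} = \frac{1}{x + \left(-8 + x\right) \left(\left(7 - x\right) - 3\right)} = \frac{1}{x + \left(-8 + x\right) \left(4 - x\right)}$)
$H{\left(I \right)} - 27894 = - \frac{1}{32 + \left(-21\right)^{2} - -273} - 27894 = - \frac{1}{32 + 441 + 273} - 27894 = - \frac{1}{746} - 27894 = - \frac{20808925}{746}$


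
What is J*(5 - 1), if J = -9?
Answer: -36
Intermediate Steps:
J*(5 - 1) = -9*(5 - 1) = -9*4 = -36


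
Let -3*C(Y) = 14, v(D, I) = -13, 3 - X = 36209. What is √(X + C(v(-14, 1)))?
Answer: 2*I*√81474/3 ≈ 190.29*I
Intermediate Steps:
X = -36206 (X = 3 - 1*36209 = 3 - 36209 = -36206)
C(Y) = -14/3 (C(Y) = -⅓*14 = -14/3)
√(X + C(v(-14, 1))) = √(-36206 - 14/3) = √(-108632/3) = 2*I*√81474/3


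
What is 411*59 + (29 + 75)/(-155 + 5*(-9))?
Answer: 606212/25 ≈ 24248.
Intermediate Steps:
411*59 + (29 + 75)/(-155 + 5*(-9)) = 24249 + 104/(-155 - 45) = 24249 + 104/(-200) = 24249 + 104*(-1/200) = 24249 - 13/25 = 606212/25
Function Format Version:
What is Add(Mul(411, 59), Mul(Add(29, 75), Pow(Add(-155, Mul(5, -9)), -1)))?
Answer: Rational(606212, 25) ≈ 24248.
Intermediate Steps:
Add(Mul(411, 59), Mul(Add(29, 75), Pow(Add(-155, Mul(5, -9)), -1))) = Add(24249, Mul(104, Pow(Add(-155, -45), -1))) = Add(24249, Mul(104, Pow(-200, -1))) = Add(24249, Mul(104, Rational(-1, 200))) = Add(24249, Rational(-13, 25)) = Rational(606212, 25)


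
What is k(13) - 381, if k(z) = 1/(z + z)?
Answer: -9905/26 ≈ -380.96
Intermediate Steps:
k(z) = 1/(2*z)
k(13) - 381 = (1/2)/13 - 381 = (1/2)*(1/13) - 381 = 1/26 - 381 = -9905/26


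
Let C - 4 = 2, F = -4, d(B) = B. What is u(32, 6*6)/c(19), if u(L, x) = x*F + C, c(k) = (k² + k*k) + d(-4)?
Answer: -69/359 ≈ -0.19220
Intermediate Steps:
c(k) = -4 + 2*k² (c(k) = (k² + k*k) - 4 = (k² + k²) - 4 = 2*k² - 4 = -4 + 2*k²)
C = 6 (C = 4 + 2 = 6)
u(L, x) = 6 - 4*x (u(L, x) = x*(-4) + 6 = -4*x + 6 = 6 - 4*x)
u(32, 6*6)/c(19) = (6 - 24*6)/(-4 + 2*19²) = (6 - 4*36)/(-4 + 2*361) = (6 - 144)/(-4 + 722) = -138/718 = -138*1/718 = -69/359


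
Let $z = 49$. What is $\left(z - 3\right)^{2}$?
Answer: $2116$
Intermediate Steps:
$\left(z - 3\right)^{2} = \left(49 - 3\right)^{2} = 46^{2} = 2116$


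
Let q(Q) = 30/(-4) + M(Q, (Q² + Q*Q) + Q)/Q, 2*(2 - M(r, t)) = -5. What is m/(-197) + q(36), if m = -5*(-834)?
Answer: -44983/1576 ≈ -28.543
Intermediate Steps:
M(r, t) = 9/2 (M(r, t) = 2 - ½*(-5) = 2 + 5/2 = 9/2)
m = 4170
q(Q) = -15/2 + 9/(2*Q) (q(Q) = 30/(-4) + 9/(2*Q) = 30*(-¼) + 9/(2*Q) = -15/2 + 9/(2*Q))
m/(-197) + q(36) = 4170/(-197) + (3/2)*(3 - 5*36)/36 = 4170*(-1/197) + (3/2)*(1/36)*(3 - 180) = -4170/197 + (3/2)*(1/36)*(-177) = -4170/197 - 59/8 = -44983/1576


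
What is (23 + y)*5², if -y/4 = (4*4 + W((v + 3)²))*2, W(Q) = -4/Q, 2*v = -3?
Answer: -20425/9 ≈ -2269.4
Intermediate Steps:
v = -3/2 (v = (½)*(-3) = -3/2 ≈ -1.5000)
y = -1024/9 (y = -4*(4*4 - 4/(-3/2 + 3)²)*2 = -4*(16 - 4/((3/2)²))*2 = -4*(16 - 4/9/4)*2 = -4*(16 - 4*4/9)*2 = -4*(16 - 16/9)*2 = -512*2/9 = -4*256/9 = -1024/9 ≈ -113.78)
(23 + y)*5² = (23 - 1024/9)*5² = -817/9*25 = -20425/9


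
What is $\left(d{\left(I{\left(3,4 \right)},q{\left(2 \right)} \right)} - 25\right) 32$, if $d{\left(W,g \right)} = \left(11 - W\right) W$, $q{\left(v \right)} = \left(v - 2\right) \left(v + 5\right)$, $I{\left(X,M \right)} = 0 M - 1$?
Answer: $-1184$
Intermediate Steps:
$I{\left(X,M \right)} = -1$ ($I{\left(X,M \right)} = 0 - 1 = -1$)
$q{\left(v \right)} = \left(-2 + v\right) \left(5 + v\right)$
$d{\left(W,g \right)} = W \left(11 - W\right)$
$\left(d{\left(I{\left(3,4 \right)},q{\left(2 \right)} \right)} - 25\right) 32 = \left(- (11 - -1) - 25\right) 32 = \left(- (11 + 1) - 25\right) 32 = \left(\left(-1\right) 12 - 25\right) 32 = \left(-12 - 25\right) 32 = \left(-37\right) 32 = -1184$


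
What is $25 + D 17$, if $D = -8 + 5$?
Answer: $-26$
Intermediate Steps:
$D = -3$
$25 + D 17 = 25 - 51 = -26$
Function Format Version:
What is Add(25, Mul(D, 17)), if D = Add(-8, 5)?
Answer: -26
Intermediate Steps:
D = -3
Add(25, Mul(D, 17)) = Add(25, Mul(-3, 17)) = Add(25, -51) = -26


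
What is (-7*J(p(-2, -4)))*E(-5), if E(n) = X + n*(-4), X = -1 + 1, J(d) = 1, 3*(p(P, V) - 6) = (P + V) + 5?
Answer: -140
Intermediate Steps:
p(P, V) = 23/3 + P/3 + V/3 (p(P, V) = 6 + ((P + V) + 5)/3 = 6 + (5 + P + V)/3 = 6 + (5/3 + P/3 + V/3) = 23/3 + P/3 + V/3)
X = 0
E(n) = -4*n (E(n) = 0 + n*(-4) = 0 - 4*n = -4*n)
(-7*J(p(-2, -4)))*E(-5) = (-7*1)*(-4*(-5)) = -7*20 = -140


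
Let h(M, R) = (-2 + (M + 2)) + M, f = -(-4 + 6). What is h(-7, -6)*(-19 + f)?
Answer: 294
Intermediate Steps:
f = -2 (f = -1*2 = -2)
h(M, R) = 2*M (h(M, R) = (-2 + (2 + M)) + M = M + M = 2*M)
h(-7, -6)*(-19 + f) = (2*(-7))*(-19 - 2) = -14*(-21) = 294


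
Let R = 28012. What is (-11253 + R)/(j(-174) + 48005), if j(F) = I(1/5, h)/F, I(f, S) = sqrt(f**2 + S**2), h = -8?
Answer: 608938005235500/1744260930920899 + 14580330*sqrt(1601)/1744260930920899 ≈ 0.34911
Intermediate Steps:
I(f, S) = sqrt(S**2 + f**2)
j(F) = sqrt(1601)/(5*F) (j(F) = sqrt((-8)**2 + (1/5)**2)/F = sqrt(64 + (1/5)**2)/F = sqrt(64 + 1/25)/F = sqrt(1601/25)/F = (sqrt(1601)/5)/F = sqrt(1601)/(5*F))
(-11253 + R)/(j(-174) + 48005) = (-11253 + 28012)/((1/5)*sqrt(1601)/(-174) + 48005) = 16759/((1/5)*sqrt(1601)*(-1/174) + 48005) = 16759/(-sqrt(1601)/870 + 48005) = 16759/(48005 - sqrt(1601)/870)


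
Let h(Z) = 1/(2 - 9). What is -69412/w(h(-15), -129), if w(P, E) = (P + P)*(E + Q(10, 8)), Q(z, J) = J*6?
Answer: -242942/81 ≈ -2999.3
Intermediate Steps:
h(Z) = -⅐ (h(Z) = 1/(-7) = -⅐)
Q(z, J) = 6*J
w(P, E) = 2*P*(48 + E) (w(P, E) = (P + P)*(E + 6*8) = (2*P)*(E + 48) = (2*P)*(48 + E) = 2*P*(48 + E))
-69412/w(h(-15), -129) = -69412*(-7/(2*(48 - 129))) = -69412/(2*(-⅐)*(-81)) = -69412/162/7 = -69412*7/162 = -242942/81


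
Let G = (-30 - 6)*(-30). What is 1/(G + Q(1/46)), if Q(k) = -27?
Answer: 1/1053 ≈ 0.00094967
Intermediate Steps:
G = 1080 (G = -36*(-30) = 1080)
1/(G + Q(1/46)) = 1/(1080 - 27) = 1/1053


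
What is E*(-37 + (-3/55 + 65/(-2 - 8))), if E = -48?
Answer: 114984/55 ≈ 2090.6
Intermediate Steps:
E*(-37 + (-3/55 + 65/(-2 - 8))) = -48*(-37 + (-3/55 + 65/(-2 - 8))) = -48*(-37 + (-3*1/55 + 65/(-10))) = -48*(-37 + (-3/55 + 65*(-⅒))) = -48*(-37 + (-3/55 - 13/2)) = -48*(-37 - 721/110) = -48*(-4791/110) = 114984/55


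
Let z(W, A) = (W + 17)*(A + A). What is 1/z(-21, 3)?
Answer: -1/24 ≈ -0.041667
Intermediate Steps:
z(W, A) = 2*A*(17 + W) (z(W, A) = (17 + W)*(2*A) = 2*A*(17 + W))
1/z(-21, 3) = 1/(2*3*(17 - 21)) = 1/(2*3*(-4)) = 1/(-24) = -1/24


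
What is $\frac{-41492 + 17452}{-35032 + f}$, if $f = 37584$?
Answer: $- \frac{3005}{319} \approx -9.4201$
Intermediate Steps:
$\frac{-41492 + 17452}{-35032 + f} = \frac{-41492 + 17452}{-35032 + 37584} = - \frac{24040}{2552} = \left(-24040\right) \frac{1}{2552} = - \frac{3005}{319}$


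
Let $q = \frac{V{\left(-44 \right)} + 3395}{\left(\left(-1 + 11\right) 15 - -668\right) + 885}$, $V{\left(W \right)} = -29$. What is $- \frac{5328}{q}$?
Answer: $- \frac{504088}{187} \approx -2695.7$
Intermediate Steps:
$q = \frac{3366}{1703}$ ($q = \frac{-29 + 3395}{\left(\left(-1 + 11\right) 15 - -668\right) + 885} = \frac{3366}{\left(10 \cdot 15 + 668\right) + 885} = \frac{3366}{\left(150 + 668\right) + 885} = \frac{3366}{818 + 885} = \frac{3366}{1703} \approx 1.9765$)
$- \frac{5328}{q} = - \frac{5328}{\frac{3366}{1703}} = \left(-5328\right) \frac{1703}{3366} = - \frac{504088}{187}$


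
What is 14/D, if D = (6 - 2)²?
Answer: 7/8 ≈ 0.87500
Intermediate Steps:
D = 16 (D = 4² = 16)
14/D = 14/16 = 14*(1/16) = 7/8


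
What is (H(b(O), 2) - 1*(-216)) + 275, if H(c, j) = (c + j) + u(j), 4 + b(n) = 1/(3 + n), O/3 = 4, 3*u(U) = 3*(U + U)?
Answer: 7396/15 ≈ 493.07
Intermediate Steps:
u(U) = 2*U (u(U) = (3*(U + U))/3 = (3*(2*U))/3 = (6*U)/3 = 2*U)
O = 12 (O = 3*4 = 12)
b(n) = -4 + 1/(3 + n)
H(c, j) = c + 3*j (H(c, j) = (c + j) + 2*j = c + 3*j)
(H(b(O), 2) - 1*(-216)) + 275 = (((-11 - 4*12)/(3 + 12) + 3*2) - 1*(-216)) + 275 = (((-11 - 48)/15 + 6) + 216) + 275 = (((1/15)*(-59) + 6) + 216) + 275 = ((-59/15 + 6) + 216) + 275 = (31/15 + 216) + 275 = 3271/15 + 275 = 7396/15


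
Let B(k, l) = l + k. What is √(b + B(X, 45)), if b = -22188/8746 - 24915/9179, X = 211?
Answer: √404006563428451177/40139767 ≈ 15.835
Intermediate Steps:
b = -210785121/40139767 (b = -22188*1/8746 - 24915*1/9179 = -11094/4373 - 24915/9179 = -210785121/40139767 ≈ -5.2513)
B(k, l) = k + l
√(b + B(X, 45)) = √(-210785121/40139767 + (211 + 45)) = √(-210785121/40139767 + 256) = √(10064995231/40139767) = √404006563428451177/40139767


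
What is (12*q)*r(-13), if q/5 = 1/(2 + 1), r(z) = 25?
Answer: 500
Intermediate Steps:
q = 5/3 (q = 5/(2 + 1) = 5/3 ≈ 1.6667)
(12*q)*r(-13) = (12*(5/3))*25 = 20*25 = 500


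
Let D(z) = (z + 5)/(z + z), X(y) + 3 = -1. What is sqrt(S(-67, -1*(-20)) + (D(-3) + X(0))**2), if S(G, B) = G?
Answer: I*sqrt(434)/3 ≈ 6.9442*I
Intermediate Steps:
X(y) = -4 (X(y) = -3 - 1 = -4)
D(z) = (5 + z)/(2*z) (D(z) = (5 + z)/((2*z)) = (5 + z)*(1/(2*z)) = (5 + z)/(2*z))
sqrt(S(-67, -1*(-20)) + (D(-3) + X(0))**2) = sqrt(-67 + ((1/2)*(5 - 3)/(-3) - 4)**2) = sqrt(-67 + ((1/2)*(-1/3)*2 - 4)**2) = sqrt(-67 + (-1/3 - 4)**2) = sqrt(-67 + (-13/3)**2) = sqrt(-67 + 169/9) = sqrt(-434/9) = I*sqrt(434)/3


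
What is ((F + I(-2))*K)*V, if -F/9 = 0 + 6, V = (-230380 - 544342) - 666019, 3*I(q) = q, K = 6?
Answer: 472563048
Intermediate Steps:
I(q) = q/3
V = -1440741 (V = -774722 - 666019 = -1440741)
F = -54 (F = -9*(0 + 6) = -9*6 = -54)
((F + I(-2))*K)*V = ((-54 + (⅓)*(-2))*6)*(-1440741) = ((-54 - ⅔)*6)*(-1440741) = -164/3*6*(-1440741) = -328*(-1440741) = 472563048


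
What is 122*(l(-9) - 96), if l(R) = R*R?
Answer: -1830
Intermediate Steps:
l(R) = R²
122*(l(-9) - 96) = 122*((-9)² - 96) = 122*(81 - 96) = 122*(-15) = -1830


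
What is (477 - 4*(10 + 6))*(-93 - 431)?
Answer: -216412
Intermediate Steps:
(477 - 4*(10 + 6))*(-93 - 431) = (477 - 4*16)*(-524) = (477 - 64)*(-524) = 413*(-524) = -216412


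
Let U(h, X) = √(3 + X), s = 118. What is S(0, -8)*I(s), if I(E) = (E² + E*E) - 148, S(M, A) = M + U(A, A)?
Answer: 27700*I*√5 ≈ 61939.0*I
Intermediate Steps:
S(M, A) = M + √(3 + A)
I(E) = -148 + 2*E² (I(E) = (E² + E²) - 148 = 2*E² - 148 = -148 + 2*E²)
S(0, -8)*I(s) = (0 + √(3 - 8))*(-148 + 2*118²) = (0 + √(-5))*(-148 + 2*13924) = (0 + I*√5)*(-148 + 27848) = (I*√5)*27700 = 27700*I*√5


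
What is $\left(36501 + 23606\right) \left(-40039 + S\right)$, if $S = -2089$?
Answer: $-2532187696$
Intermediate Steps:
$\left(36501 + 23606\right) \left(-40039 + S\right) = \left(36501 + 23606\right) \left(-40039 - 2089\right) = 60107 \left(-42128\right) = -2532187696$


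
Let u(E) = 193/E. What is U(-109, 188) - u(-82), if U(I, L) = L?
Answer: 15609/82 ≈ 190.35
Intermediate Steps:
U(-109, 188) - u(-82) = 188 - 193/(-82) = 188 - 193*(-1)/82 = 188 - 1*(-193/82) = 188 + 193/82 = 15609/82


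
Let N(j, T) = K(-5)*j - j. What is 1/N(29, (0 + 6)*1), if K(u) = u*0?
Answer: -1/29 ≈ -0.034483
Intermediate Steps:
K(u) = 0
N(j, T) = -j (N(j, T) = 0*j - j = 0 - j = -j)
1/N(29, (0 + 6)*1) = 1/(-1*29) = 1/(-29) = -1/29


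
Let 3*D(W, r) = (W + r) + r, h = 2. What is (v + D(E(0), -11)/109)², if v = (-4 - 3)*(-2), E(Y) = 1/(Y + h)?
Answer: 83046769/427716 ≈ 194.16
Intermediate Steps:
E(Y) = 1/(2 + Y) (E(Y) = 1/(Y + 2) = 1/(2 + Y))
D(W, r) = W/3 + 2*r/3 (D(W, r) = ((W + r) + r)/3 = (W + 2*r)/3 = W/3 + 2*r/3)
v = 14 (v = -7*(-2) = 14)
(v + D(E(0), -11)/109)² = (14 + (1/(3*(2 + 0)) + (⅔)*(-11))/109)² = (14 + ((⅓)/2 - 22/3)*(1/109))² = (14 + ((⅓)*(½) - 22/3)*(1/109))² = (14 + (⅙ - 22/3)*(1/109))² = (14 - 43/6*1/109)² = (14 - 43/654)² = (9113/654)² = 83046769/427716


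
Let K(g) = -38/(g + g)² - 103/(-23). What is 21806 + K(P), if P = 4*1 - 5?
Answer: 1002845/46 ≈ 21801.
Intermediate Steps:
P = -1 (P = 4 - 5 = -1)
K(g) = 103/23 - 19/(2*g²) (K(g) = -38*1/(4*g²) - 103*(-1/23) = -38*1/(4*g²) + 103/23 = -19/(2*g²) + 103/23 = 103/23 - 19/(2*g²))
21806 + K(P) = 21806 + (103/23 - 19/2/(-1)²) = 21806 + (103/23 - 19/2*1) = 21806 + (103/23 - 19/2) = 21806 - 231/46 = 1002845/46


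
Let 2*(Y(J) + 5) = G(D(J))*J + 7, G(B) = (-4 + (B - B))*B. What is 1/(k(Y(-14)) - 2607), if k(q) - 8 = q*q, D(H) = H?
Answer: 4/608973 ≈ 6.5684e-6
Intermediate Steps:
G(B) = -4*B (G(B) = (-4 + 0)*B = -4*B)
Y(J) = -3/2 - 2*J² (Y(J) = -5 + ((-4*J)*J + 7)/2 = -5 + (-4*J² + 7)/2 = -5 + (7 - 4*J²)/2 = -5 + (7/2 - 2*J²) = -3/2 - 2*J²)
k(q) = 8 + q² (k(q) = 8 + q*q = 8 + q²)
1/(k(Y(-14)) - 2607) = 1/((8 + (-3/2 - 2*(-14)²)²) - 2607) = 1/((8 + (-3/2 - 2*196)²) - 2607) = 1/((8 + (-3/2 - 392)²) - 2607) = 1/((8 + (-787/2)²) - 2607) = 1/((8 + 619369/4) - 2607) = 1/(619401/4 - 2607) = 1/(608973/4) = 4/608973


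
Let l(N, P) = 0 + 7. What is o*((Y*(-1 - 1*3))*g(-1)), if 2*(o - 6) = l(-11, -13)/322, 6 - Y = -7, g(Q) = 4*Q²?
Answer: -28756/23 ≈ -1250.3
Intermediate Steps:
Y = 13 (Y = 6 - 1*(-7) = 6 + 7 = 13)
l(N, P) = 7
o = 553/92 (o = 6 + (7/322)/2 = 6 + (7*(1/322))/2 = 6 + (½)*(1/46) = 6 + 1/92 = 553/92 ≈ 6.0109)
o*((Y*(-1 - 1*3))*g(-1)) = 553*((13*(-1 - 1*3))*(4*(-1)²))/92 = 553*((13*(-1 - 3))*(4*1))/92 = 553*((13*(-4))*4)/92 = 553*(-52*4)/92 = (553/92)*(-208) = -28756/23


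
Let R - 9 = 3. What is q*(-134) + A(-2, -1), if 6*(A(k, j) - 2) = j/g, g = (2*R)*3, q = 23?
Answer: -1330561/432 ≈ -3080.0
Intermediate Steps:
R = 12 (R = 9 + 3 = 12)
g = 72 (g = (2*12)*3 = 24*3 = 72)
A(k, j) = 2 + j/432 (A(k, j) = 2 + (j/72)/6 = 2 + j/432)
q*(-134) + A(-2, -1) = 23*(-134) + (2 + (1/432)*(-1)) = -3082 + (2 - 1/432) = -3082 + 863/432 = -1330561/432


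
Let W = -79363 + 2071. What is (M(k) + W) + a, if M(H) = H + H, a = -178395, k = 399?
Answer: -254889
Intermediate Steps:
W = -77292
M(H) = 2*H
(M(k) + W) + a = (2*399 - 77292) - 178395 = (798 - 77292) - 178395 = -76494 - 178395 = -254889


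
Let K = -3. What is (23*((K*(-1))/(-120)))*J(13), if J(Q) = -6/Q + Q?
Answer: -3749/520 ≈ -7.2096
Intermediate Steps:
J(Q) = Q - 6/Q
(23*((K*(-1))/(-120)))*J(13) = (23*(-3*(-1)/(-120)))*(13 - 6/13) = (23*(3*(-1/120)))*(13 - 6*1/13) = (23*(-1/40))*(13 - 6/13) = -23/40*163/13 = -3749/520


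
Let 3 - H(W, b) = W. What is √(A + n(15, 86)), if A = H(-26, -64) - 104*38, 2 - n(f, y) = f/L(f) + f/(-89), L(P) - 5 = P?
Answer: I*√124251387/178 ≈ 62.623*I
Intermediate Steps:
H(W, b) = 3 - W
L(P) = 5 + P
n(f, y) = 2 + f/89 - f/(5 + f) (n(f, y) = 2 - (f/(5 + f) + f/(-89)) = 2 - (f/(5 + f) + f*(-1/89)) = 2 - (f/(5 + f) - f/89) = 2 - (-f/89 + f/(5 + f)) = 2 + (f/89 - f/(5 + f)) = 2 + f/89 - f/(5 + f))
A = -3923 (A = (3 - 1*(-26)) - 104*38 = (3 + 26) - 1*3952 = 29 - 3952 = -3923)
√(A + n(15, 86)) = √(-3923 + (890 + 15² + 94*15)/(89*(5 + 15))) = √(-3923 + (1/89)*(890 + 225 + 1410)/20) = √(-3923 + (1/89)*(1/20)*2525) = √(-3923 + 505/356) = √(-1396083/356) = I*√124251387/178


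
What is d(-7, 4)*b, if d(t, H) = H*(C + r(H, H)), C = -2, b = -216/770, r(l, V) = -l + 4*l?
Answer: -864/77 ≈ -11.221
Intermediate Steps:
r(l, V) = 3*l
b = -108/385 (b = -216*1/770 = -108/385 ≈ -0.28052)
d(t, H) = H*(-2 + 3*H)
d(-7, 4)*b = (4*(-2 + 3*4))*(-108/385) = (4*(-2 + 12))*(-108/385) = (4*10)*(-108/385) = 40*(-108/385) = -864/77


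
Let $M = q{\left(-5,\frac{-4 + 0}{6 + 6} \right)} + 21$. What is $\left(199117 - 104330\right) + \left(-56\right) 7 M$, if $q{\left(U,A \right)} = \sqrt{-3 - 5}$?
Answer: $86555 - 784 i \sqrt{2} \approx 86555.0 - 1108.7 i$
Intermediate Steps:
$q{\left(U,A \right)} = 2 i \sqrt{2}$ ($q{\left(U,A \right)} = \sqrt{-8} = 2 i \sqrt{2}$)
$M = 21 + 2 i \sqrt{2}$ ($M = 2 i \sqrt{2} + 21 = 21 + 2 i \sqrt{2} \approx 21.0 + 2.8284 i$)
$\left(199117 - 104330\right) + \left(-56\right) 7 M = \left(199117 - 104330\right) + \left(-56\right) 7 \left(21 + 2 i \sqrt{2}\right) = \left(199117 - 104330\right) - 392 \left(21 + 2 i \sqrt{2}\right) = 94787 - \left(8232 + 784 i \sqrt{2}\right) = 86555 - 784 i \sqrt{2}$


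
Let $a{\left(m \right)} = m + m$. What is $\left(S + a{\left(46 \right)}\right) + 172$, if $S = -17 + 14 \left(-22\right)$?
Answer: $-61$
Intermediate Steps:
$a{\left(m \right)} = 2 m$
$S = -325$ ($S = -17 - 308 = -325$)
$\left(S + a{\left(46 \right)}\right) + 172 = \left(-325 + 2 \cdot 46\right) + 172 = \left(-325 + 92\right) + 172 = -233 + 172 = -61$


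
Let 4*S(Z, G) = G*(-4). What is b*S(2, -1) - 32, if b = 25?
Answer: -7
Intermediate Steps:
S(Z, G) = -G (S(Z, G) = (G*(-4))/4 = (-4*G)/4 = -G)
b*S(2, -1) - 32 = 25*(-1*(-1)) - 32 = 25*1 - 32 = 25 - 32 = -7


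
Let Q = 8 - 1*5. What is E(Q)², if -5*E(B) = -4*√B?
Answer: 48/25 ≈ 1.9200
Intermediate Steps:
Q = 3 (Q = 8 - 5 = 3)
E(B) = 4*√B/5 (E(B) = -(-4)*√B/5 = 4*√B/5)
E(Q)² = (4*√3/5)² = 48/25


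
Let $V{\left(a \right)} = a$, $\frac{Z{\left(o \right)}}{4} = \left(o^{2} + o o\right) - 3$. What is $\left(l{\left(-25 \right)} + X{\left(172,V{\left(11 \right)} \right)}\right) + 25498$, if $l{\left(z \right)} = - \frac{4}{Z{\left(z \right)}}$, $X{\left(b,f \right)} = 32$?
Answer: $\frac{31835909}{1247} \approx 25530.0$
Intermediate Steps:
$Z{\left(o \right)} = -12 + 8 o^{2}$ ($Z{\left(o \right)} = 4 \left(\left(o^{2} + o o\right) - 3\right) = 4 \left(\left(o^{2} + o^{2}\right) - 3\right) = 4 \left(2 o^{2} - 3\right) = 4 \left(-3 + 2 o^{2}\right) = -12 + 8 o^{2}$)
$l{\left(z \right)} = - \frac{4}{-12 + 8 z^{2}}$
$\left(l{\left(-25 \right)} + X{\left(172,V{\left(11 \right)} \right)}\right) + 25498 = \left(- \frac{1}{-3 + 2 \left(-25\right)^{2}} + 32\right) + 25498 = \left(- \frac{1}{-3 + 2 \cdot 625} + 32\right) + 25498 = \left(- \frac{1}{-3 + 1250} + 32\right) + 25498 = \left(- \frac{1}{1247} + 32\right) + 25498 = \frac{39903}{1247} + 25498 = \frac{31835909}{1247}$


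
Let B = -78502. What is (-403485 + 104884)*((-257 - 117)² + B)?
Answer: -18326337774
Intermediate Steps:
(-403485 + 104884)*((-257 - 117)² + B) = (-403485 + 104884)*((-257 - 117)² - 78502) = -298601*((-374)² - 78502) = -298601*(139876 - 78502) = -298601*61374 = -18326337774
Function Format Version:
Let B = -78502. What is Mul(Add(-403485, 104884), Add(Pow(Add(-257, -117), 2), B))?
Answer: -18326337774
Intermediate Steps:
Mul(Add(-403485, 104884), Add(Pow(Add(-257, -117), 2), B)) = Mul(Add(-403485, 104884), Add(Pow(Add(-257, -117), 2), -78502)) = Mul(-298601, Add(Pow(-374, 2), -78502)) = Mul(-298601, Add(139876, -78502)) = Mul(-298601, 61374) = -18326337774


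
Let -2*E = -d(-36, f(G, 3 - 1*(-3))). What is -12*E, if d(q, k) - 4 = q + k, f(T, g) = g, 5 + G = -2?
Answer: 156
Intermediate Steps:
G = -7 (G = -5 - 2 = -7)
d(q, k) = 4 + k + q (d(q, k) = 4 + (q + k) = 4 + (k + q) = 4 + k + q)
E = -13 (E = -(-1)*(4 + (3 - 1*(-3)) - 36)/2 = -(-1)*(4 + (3 + 3) - 36)/2 = -(-1)*(4 + 6 - 36)/2 = -(-1)*(-26)/2 = -1/2*26 = -13)
-12*E = -12*(-13) = 156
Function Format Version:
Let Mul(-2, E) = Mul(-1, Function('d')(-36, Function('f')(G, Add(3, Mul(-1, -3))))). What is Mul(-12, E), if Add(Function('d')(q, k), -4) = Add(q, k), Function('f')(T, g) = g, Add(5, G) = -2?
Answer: 156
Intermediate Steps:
G = -7 (G = Add(-5, -2) = -7)
Function('d')(q, k) = Add(4, k, q) (Function('d')(q, k) = Add(4, Add(q, k)) = Add(4, Add(k, q)) = Add(4, k, q))
E = -13 (E = Mul(Rational(-1, 2), Mul(-1, Add(4, Add(3, Mul(-1, -3)), -36))) = Mul(Rational(-1, 2), Mul(-1, Add(4, Add(3, 3), -36))) = Mul(Rational(-1, 2), Mul(-1, Add(4, 6, -36))) = Mul(Rational(-1, 2), Mul(-1, -26)) = Mul(Rational(-1, 2), 26) = -13)
Mul(-12, E) = Mul(-12, -13) = 156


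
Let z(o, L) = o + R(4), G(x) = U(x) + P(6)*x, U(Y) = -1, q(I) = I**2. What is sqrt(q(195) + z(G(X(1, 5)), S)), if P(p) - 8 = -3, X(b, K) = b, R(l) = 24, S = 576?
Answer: sqrt(38053) ≈ 195.07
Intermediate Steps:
P(p) = 5 (P(p) = 8 - 3 = 5)
G(x) = -1 + 5*x
z(o, L) = 24 + o (z(o, L) = o + 24 = 24 + o)
sqrt(q(195) + z(G(X(1, 5)), S)) = sqrt(195**2 + (24 + (-1 + 5*1))) = sqrt(38025 + (24 + (-1 + 5))) = sqrt(38025 + (24 + 4)) = sqrt(38025 + 28) = sqrt(38053)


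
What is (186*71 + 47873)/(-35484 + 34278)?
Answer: -61079/1206 ≈ -50.646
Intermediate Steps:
(186*71 + 47873)/(-35484 + 34278) = (13206 + 47873)/(-1206) = 61079*(-1/1206) = -61079/1206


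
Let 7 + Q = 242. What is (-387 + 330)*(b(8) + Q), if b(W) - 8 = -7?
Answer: -13452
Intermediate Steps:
Q = 235 (Q = -7 + 242 = 235)
b(W) = 1 (b(W) = 8 - 7 = 1)
(-387 + 330)*(b(8) + Q) = (-387 + 330)*(1 + 235) = -57*236 = -13452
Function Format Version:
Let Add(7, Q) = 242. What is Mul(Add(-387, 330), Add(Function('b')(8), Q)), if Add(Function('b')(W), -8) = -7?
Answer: -13452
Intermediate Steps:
Q = 235 (Q = Add(-7, 242) = 235)
Function('b')(W) = 1 (Function('b')(W) = Add(8, -7) = 1)
Mul(Add(-387, 330), Add(Function('b')(8), Q)) = Mul(Add(-387, 330), Add(1, 235)) = Mul(-57, 236) = -13452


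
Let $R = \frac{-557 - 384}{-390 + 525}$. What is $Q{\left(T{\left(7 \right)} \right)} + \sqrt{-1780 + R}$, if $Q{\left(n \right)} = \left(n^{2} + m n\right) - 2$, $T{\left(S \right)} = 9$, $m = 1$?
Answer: $88 + \frac{i \sqrt{3618615}}{45} \approx 88.0 + 42.273 i$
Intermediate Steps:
$R = - \frac{941}{135} \approx -6.9704$
$Q{\left(n \right)} = -2 + n + n^{2}$ ($Q{\left(n \right)} = \left(n^{2} + 1 n\right) - 2 = \left(n^{2} + n\right) - 2 = \left(n + n^{2}\right) - 2 = -2 + n + n^{2}$)
$Q{\left(T{\left(7 \right)} \right)} + \sqrt{-1780 + R} = \left(-2 + 9 + 9^{2}\right) + \sqrt{-1780 - \frac{941}{135}} = \left(-2 + 9 + 81\right) + \sqrt{- \frac{241241}{135}} = 88 + \frac{i \sqrt{3618615}}{45}$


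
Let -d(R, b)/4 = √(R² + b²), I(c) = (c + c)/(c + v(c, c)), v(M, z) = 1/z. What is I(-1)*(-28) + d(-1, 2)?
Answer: -28 - 4*√5 ≈ -36.944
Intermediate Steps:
I(c) = 2*c/(c + 1/c) (I(c) = (c + c)/(c + 1/c) = (2*c)/(c + 1/c) = 2*c/(c + 1/c))
d(R, b) = -4*√(R² + b²)
I(-1)*(-28) + d(-1, 2) = (2*(-1)²/(1 + (-1)²))*(-28) - 4*√((-1)² + 2²) = (2*1/(1 + 1))*(-28) - 4*√(1 + 4) = (2*1/2)*(-28) - 4*√5 = (2*1*(½))*(-28) - 4*√5 = 1*(-28) - 4*√5 = -28 - 4*√5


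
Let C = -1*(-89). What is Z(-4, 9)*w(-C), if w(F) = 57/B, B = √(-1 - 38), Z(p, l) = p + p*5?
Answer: 456*I*√39/13 ≈ 219.06*I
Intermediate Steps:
Z(p, l) = 6*p (Z(p, l) = p + 5*p = 6*p)
B = I*√39 (B = √(-39) = I*√39 ≈ 6.245*I)
C = 89
w(F) = -19*I*√39/13 (w(F) = 57/((I*√39)) = 57*(-I*√39/39) = -19*I*√39/13)
Z(-4, 9)*w(-C) = (6*(-4))*(-19*I*√39/13) = -(-456)*I*√39/13 = 456*I*√39/13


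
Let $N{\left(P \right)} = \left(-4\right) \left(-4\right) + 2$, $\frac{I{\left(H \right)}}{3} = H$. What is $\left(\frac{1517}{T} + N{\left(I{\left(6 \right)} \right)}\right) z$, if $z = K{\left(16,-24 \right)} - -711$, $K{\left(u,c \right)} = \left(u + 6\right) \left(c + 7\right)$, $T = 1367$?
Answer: $\frac{8803451}{1367} \approx 6440.0$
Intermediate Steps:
$I{\left(H \right)} = 3 H$
$K{\left(u,c \right)} = \left(6 + u\right) \left(7 + c\right)$
$N{\left(P \right)} = 18$ ($N{\left(P \right)} = 16 + 2 = 18$)
$z = 337$ ($z = \left(42 + 6 \left(-24\right) + 7 \cdot 16 - 384\right) - -711 = \left(42 - 144 + 112 - 384\right) + 711 = -374 + 711 = 337$)
$\left(\frac{1517}{T} + N{\left(I{\left(6 \right)} \right)}\right) z = \left(\frac{1517}{1367} + 18\right) 337 = \frac{26123}{1367} \cdot 337 = \frac{8803451}{1367}$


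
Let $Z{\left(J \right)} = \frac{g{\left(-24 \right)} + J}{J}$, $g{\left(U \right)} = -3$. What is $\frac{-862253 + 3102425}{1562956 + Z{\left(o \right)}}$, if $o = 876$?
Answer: $\frac{654130224}{456383443} \approx 1.4333$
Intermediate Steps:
$Z{\left(J \right)} = \frac{-3 + J}{J}$
$\frac{-862253 + 3102425}{1562956 + Z{\left(o \right)}} = \frac{-862253 + 3102425}{1562956 + \frac{-3 + 876}{876}} = \frac{2240172}{1562956 + \frac{1}{876} \cdot 873} = \frac{2240172}{1562956 + \frac{291}{292}} = \frac{2240172}{\frac{456383443}{292}} = 2240172 \cdot \frac{292}{456383443} = \frac{654130224}{456383443}$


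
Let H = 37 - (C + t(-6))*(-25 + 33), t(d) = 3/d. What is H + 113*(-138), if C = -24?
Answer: -15361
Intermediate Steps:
H = 233 (H = 37 - (-24 + 3/(-6))*(-25 + 33) = 37 - (-24 + 3*(-1/6))*8 = 37 - (-24 - 1/2)*8 = 37 - (-49)*8/2 = 37 - 1*(-196) = 37 + 196 = 233)
H + 113*(-138) = 233 + 113*(-138) = 233 - 15594 = -15361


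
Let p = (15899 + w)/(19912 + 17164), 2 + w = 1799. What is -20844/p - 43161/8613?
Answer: -138687391111/3175326 ≈ -43677.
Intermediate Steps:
w = 1797 (w = -2 + 1799 = 1797)
p = 4424/9269 (p = (15899 + 1797)/(19912 + 17164) = 17696/37076 = 17696*(1/37076) = 4424/9269 ≈ 0.47729)
-20844/p - 43161/8613 = -20844/4424/9269 - 43161/8613 = -20844*9269/4424 - 43161*1/8613 = -48300759/1106 - 14387/2871 = -138687391111/3175326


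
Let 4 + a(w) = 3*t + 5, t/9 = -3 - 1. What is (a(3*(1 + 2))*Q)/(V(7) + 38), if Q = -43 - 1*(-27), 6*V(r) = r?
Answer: 10272/235 ≈ 43.711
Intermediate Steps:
V(r) = r/6
t = -36 (t = 9*(-3 - 1) = 9*(-4) = -36)
a(w) = -107 (a(w) = -4 + (3*(-36) + 5) = -4 + (-108 + 5) = -4 - 103 = -107)
Q = -16 (Q = -43 + 27 = -16)
(a(3*(1 + 2))*Q)/(V(7) + 38) = (-107*(-16))/((⅙)*7 + 38) = 1712/(7/6 + 38) = 1712/(235/6) = 1712*(6/235) = 10272/235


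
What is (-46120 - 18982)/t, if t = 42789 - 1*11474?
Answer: -65102/31315 ≈ -2.0789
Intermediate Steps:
t = 31315 (t = 42789 - 11474 = 31315)
(-46120 - 18982)/t = (-46120 - 18982)/31315 = -65102*1/31315 = -65102/31315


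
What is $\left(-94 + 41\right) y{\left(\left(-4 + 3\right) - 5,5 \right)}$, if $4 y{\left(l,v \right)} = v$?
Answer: $- \frac{265}{4} \approx -66.25$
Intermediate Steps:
$y{\left(l,v \right)} = \frac{v}{4}$
$\left(-94 + 41\right) y{\left(\left(-4 + 3\right) - 5,5 \right)} = \left(-94 + 41\right) \frac{1}{4} \cdot 5 = \left(-53\right) \frac{5}{4} = - \frac{265}{4}$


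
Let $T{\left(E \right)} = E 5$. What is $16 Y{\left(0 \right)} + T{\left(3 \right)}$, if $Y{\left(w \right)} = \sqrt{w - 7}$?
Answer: $15 + 16 i \sqrt{7} \approx 15.0 + 42.332 i$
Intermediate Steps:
$T{\left(E \right)} = 5 E$
$Y{\left(w \right)} = \sqrt{-7 + w}$
$16 Y{\left(0 \right)} + T{\left(3 \right)} = 16 \sqrt{-7 + 0} + 5 \cdot 3 = 16 \sqrt{-7} + 15 = 16 i \sqrt{7} + 15 = 15 + 16 i \sqrt{7}$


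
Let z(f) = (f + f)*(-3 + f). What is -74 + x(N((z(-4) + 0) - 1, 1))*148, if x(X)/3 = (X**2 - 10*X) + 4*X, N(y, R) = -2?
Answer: 7030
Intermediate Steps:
z(f) = 2*f*(-3 + f) (z(f) = (2*f)*(-3 + f) = 2*f*(-3 + f))
x(X) = -18*X + 3*X**2 (x(X) = 3*((X**2 - 10*X) + 4*X) = 3*(X**2 - 6*X) = -18*X + 3*X**2)
-74 + x(N((z(-4) + 0) - 1, 1))*148 = -74 + (3*(-2)*(-6 - 2))*148 = -74 + (3*(-2)*(-8))*148 = -74 + 48*148 = -74 + 7104 = 7030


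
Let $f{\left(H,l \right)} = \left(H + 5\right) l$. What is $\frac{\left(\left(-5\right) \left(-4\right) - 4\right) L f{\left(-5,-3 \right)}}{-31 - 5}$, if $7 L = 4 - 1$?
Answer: $0$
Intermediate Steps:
$f{\left(H,l \right)} = l \left(5 + H\right)$ ($f{\left(H,l \right)} = \left(5 + H\right) l = l \left(5 + H\right)$)
$L = \frac{3}{7}$ ($L = \frac{4 - 1}{7} = \frac{1}{7} \cdot 3 = \frac{3}{7} \approx 0.42857$)
$\frac{\left(\left(-5\right) \left(-4\right) - 4\right) L f{\left(-5,-3 \right)}}{-31 - 5} = \frac{\left(\left(-5\right) \left(-4\right) - 4\right) \frac{3 \left(- 3 \left(5 - 5\right)\right)}{7}}{-31 - 5} = \frac{\left(20 - 4\right) \frac{3 \left(\left(-3\right) 0\right)}{7}}{-36} = 16 \cdot \frac{3}{7} \cdot 0 \left(- \frac{1}{36}\right) = 16 \cdot 0 \left(- \frac{1}{36}\right) = 0 \left(- \frac{1}{36}\right) = 0$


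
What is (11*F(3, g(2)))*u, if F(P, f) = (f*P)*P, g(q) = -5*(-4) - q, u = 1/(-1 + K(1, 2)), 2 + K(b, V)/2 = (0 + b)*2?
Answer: -1782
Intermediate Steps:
K(b, V) = -4 + 4*b (K(b, V) = -4 + 2*((0 + b)*2) = -4 + 2*(b*2) = -4 + 2*(2*b) = -4 + 4*b)
u = -1 (u = 1/(-1 + (-4 + 4*1)) = 1/(-1 + (-4 + 4)) = 1/(-1 + 0) = 1/(-1) = -1)
g(q) = 20 - q
F(P, f) = f*P**2 (F(P, f) = (P*f)*P = f*P**2)
(11*F(3, g(2)))*u = (11*((20 - 1*2)*3**2))*(-1) = (11*((20 - 2)*9))*(-1) = (11*(18*9))*(-1) = (11*162)*(-1) = 1782*(-1) = -1782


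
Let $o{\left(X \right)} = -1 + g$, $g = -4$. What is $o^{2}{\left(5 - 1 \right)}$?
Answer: $25$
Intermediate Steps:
$o{\left(X \right)} = -5$ ($o{\left(X \right)} = -1 - 4 = -5$)
$o^{2}{\left(5 - 1 \right)} = \left(-5\right)^{2} = 25$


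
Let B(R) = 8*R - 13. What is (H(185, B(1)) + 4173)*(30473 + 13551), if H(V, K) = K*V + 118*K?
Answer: 117015792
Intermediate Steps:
B(R) = -13 + 8*R
H(V, K) = 118*K + K*V
(H(185, B(1)) + 4173)*(30473 + 13551) = ((-13 + 8*1)*(118 + 185) + 4173)*(30473 + 13551) = ((-13 + 8)*303 + 4173)*44024 = (-5*303 + 4173)*44024 = (-1515 + 4173)*44024 = 2658*44024 = 117015792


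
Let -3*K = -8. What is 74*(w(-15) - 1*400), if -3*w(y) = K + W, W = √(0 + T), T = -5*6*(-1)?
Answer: -266992/9 - 74*√30/3 ≈ -29801.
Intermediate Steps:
K = 8/3 (K = -⅓*(-8) = 8/3 ≈ 2.6667)
T = 30 (T = -30*(-1) = 30)
W = √30 (W = √(0 + 30) = √30 ≈ 5.4772)
w(y) = -8/9 - √30/3 (w(y) = -(8/3 + √30)/3 = -8/9 - √30/3)
74*(w(-15) - 1*400) = 74*((-8/9 - √30/3) - 1*400) = 74*((-8/9 - √30/3) - 400) = 74*(-3608/9 - √30/3) = -266992/9 - 74*√30/3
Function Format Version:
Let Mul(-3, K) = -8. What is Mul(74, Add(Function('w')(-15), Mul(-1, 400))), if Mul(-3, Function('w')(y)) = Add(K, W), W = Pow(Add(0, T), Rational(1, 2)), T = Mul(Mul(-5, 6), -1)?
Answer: Add(Rational(-266992, 9), Mul(Rational(-74, 3), Pow(30, Rational(1, 2)))) ≈ -29801.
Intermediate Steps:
K = Rational(8, 3) (K = Mul(Rational(-1, 3), -8) = Rational(8, 3) ≈ 2.6667)
T = 30 (T = Mul(-30, -1) = 30)
W = Pow(30, Rational(1, 2)) (W = Pow(Add(0, 30), Rational(1, 2)) = Pow(30, Rational(1, 2)) ≈ 5.4772)
Function('w')(y) = Add(Rational(-8, 9), Mul(Rational(-1, 3), Pow(30, Rational(1, 2)))) (Function('w')(y) = Mul(Rational(-1, 3), Add(Rational(8, 3), Pow(30, Rational(1, 2)))) = Add(Rational(-8, 9), Mul(Rational(-1, 3), Pow(30, Rational(1, 2)))))
Mul(74, Add(Function('w')(-15), Mul(-1, 400))) = Mul(74, Add(Add(Rational(-8, 9), Mul(Rational(-1, 3), Pow(30, Rational(1, 2)))), Mul(-1, 400))) = Mul(74, Add(Add(Rational(-8, 9), Mul(Rational(-1, 3), Pow(30, Rational(1, 2)))), -400)) = Mul(74, Add(Rational(-3608, 9), Mul(Rational(-1, 3), Pow(30, Rational(1, 2))))) = Add(Rational(-266992, 9), Mul(Rational(-74, 3), Pow(30, Rational(1, 2))))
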